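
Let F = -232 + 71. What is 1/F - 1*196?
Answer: -31557/161 ≈ -196.01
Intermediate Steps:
F = -161
1/F - 1*196 = 1/(-161) - 1*196 = -1/161 - 196 = -31557/161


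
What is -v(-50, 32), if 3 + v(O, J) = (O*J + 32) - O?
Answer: 1521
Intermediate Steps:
v(O, J) = 29 - O + J*O (v(O, J) = -3 + ((O*J + 32) - O) = -3 + ((J*O + 32) - O) = -3 + ((32 + J*O) - O) = -3 + (32 - O + J*O) = 29 - O + J*O)
-v(-50, 32) = -(29 - 1*(-50) + 32*(-50)) = -(29 + 50 - 1600) = -1*(-1521) = 1521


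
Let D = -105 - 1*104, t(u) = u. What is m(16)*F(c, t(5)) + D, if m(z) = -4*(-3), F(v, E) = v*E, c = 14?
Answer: 631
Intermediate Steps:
F(v, E) = E*v
m(z) = 12
D = -209 (D = -105 - 104 = -209)
m(16)*F(c, t(5)) + D = 12*(5*14) - 209 = 12*70 - 209 = 840 - 209 = 631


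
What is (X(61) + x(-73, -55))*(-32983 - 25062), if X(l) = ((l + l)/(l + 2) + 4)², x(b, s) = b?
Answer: 8698681745/3969 ≈ 2.1917e+6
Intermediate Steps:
X(l) = (4 + 2*l/(2 + l))² (X(l) = ((2*l)/(2 + l) + 4)² = (2*l/(2 + l) + 4)² = (4 + 2*l/(2 + l))²)
(X(61) + x(-73, -55))*(-32983 - 25062) = (4*(4 + 3*61)²/(2 + 61)² - 73)*(-32983 - 25062) = (4*(4 + 183)²/63² - 73)*(-58045) = (4*(1/3969)*187² - 73)*(-58045) = (4*(1/3969)*34969 - 73)*(-58045) = (139876/3969 - 73)*(-58045) = -149861/3969*(-58045) = 8698681745/3969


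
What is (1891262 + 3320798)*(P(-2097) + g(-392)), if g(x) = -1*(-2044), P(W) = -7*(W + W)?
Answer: 163669108120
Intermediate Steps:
P(W) = -14*W
g(x) = 2044
(1891262 + 3320798)*(P(-2097) + g(-392)) = (1891262 + 3320798)*(-14*(-2097) + 2044) = 5212060*(29358 + 2044) = 5212060*31402 = 163669108120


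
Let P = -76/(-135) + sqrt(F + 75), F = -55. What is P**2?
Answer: 370276/18225 + 304*sqrt(5)/135 ≈ 25.352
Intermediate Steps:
P = 76/135 + 2*sqrt(5) (P = -76/(-135) + sqrt(-55 + 75) = -76*(-1/135) + sqrt(20) = 76/135 + 2*sqrt(5) ≈ 5.0351)
P**2 = (76/135 + 2*sqrt(5))**2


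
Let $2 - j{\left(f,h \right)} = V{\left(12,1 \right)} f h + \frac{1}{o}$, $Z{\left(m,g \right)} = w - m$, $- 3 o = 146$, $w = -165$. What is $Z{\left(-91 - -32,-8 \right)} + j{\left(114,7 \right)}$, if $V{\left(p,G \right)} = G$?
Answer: $- \frac{131689}{146} \approx -901.98$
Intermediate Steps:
$o = - \frac{146}{3}$ ($o = \left(- \frac{1}{3}\right) 146 = - \frac{146}{3} \approx -48.667$)
$Z{\left(m,g \right)} = -165 - m$
$j{\left(f,h \right)} = \frac{295}{146} - f h$ ($j{\left(f,h \right)} = 2 - \left(1 f h + \frac{1}{- \frac{146}{3}}\right) = 2 - \left(f h - \frac{3}{146}\right) = 2 - \left(- \frac{3}{146} + f h\right) = \frac{295}{146} - f h$)
$Z{\left(-91 - -32,-8 \right)} + j{\left(114,7 \right)} = \left(-165 - \left(-91 - -32\right)\right) + \left(\frac{295}{146} - 114 \cdot 7\right) = \left(-165 - \left(-91 + 32\right)\right) + \left(\frac{295}{146} - 798\right) = \left(-165 - -59\right) - \frac{116213}{146} = \left(-165 + 59\right) - \frac{116213}{146} = -106 - \frac{116213}{146} = - \frac{131689}{146}$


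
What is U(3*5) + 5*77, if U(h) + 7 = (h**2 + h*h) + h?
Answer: 843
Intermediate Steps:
U(h) = -7 + h + 2*h**2 (U(h) = -7 + ((h**2 + h*h) + h) = -7 + ((h**2 + h**2) + h) = -7 + (2*h**2 + h) = -7 + (h + 2*h**2) = -7 + h + 2*h**2)
U(3*5) + 5*77 = (-7 + 3*5 + 2*(3*5)**2) + 5*77 = (-7 + 15 + 2*15**2) + 385 = (-7 + 15 + 2*225) + 385 = (-7 + 15 + 450) + 385 = 458 + 385 = 843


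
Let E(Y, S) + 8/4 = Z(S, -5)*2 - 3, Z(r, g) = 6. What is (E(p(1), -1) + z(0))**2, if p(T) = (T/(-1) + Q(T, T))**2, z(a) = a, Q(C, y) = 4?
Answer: 49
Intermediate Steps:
p(T) = (4 - T)**2 (p(T) = (T/(-1) + 4)**2 = (T*(-1) + 4)**2 = (-T + 4)**2 = (4 - T)**2)
E(Y, S) = 7 (E(Y, S) = -2 + (6*2 - 3) = -2 + (12 - 3) = -2 + 9 = 7)
(E(p(1), -1) + z(0))**2 = (7 + 0)**2 = 7**2 = 49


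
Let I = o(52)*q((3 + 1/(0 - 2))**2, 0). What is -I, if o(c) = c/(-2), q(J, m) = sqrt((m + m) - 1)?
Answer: 26*I ≈ 26.0*I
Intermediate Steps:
q(J, m) = sqrt(-1 + 2*m) (q(J, m) = sqrt(2*m - 1) = sqrt(-1 + 2*m))
o(c) = -c/2 (o(c) = c*(-1/2) = -c/2)
I = -26*I (I = (-1/2*52)*sqrt(-1 + 2*0) = -26*sqrt(-1 + 0) = -26*I ≈ -26.0*I)
-I = -(-26)*I = 26*I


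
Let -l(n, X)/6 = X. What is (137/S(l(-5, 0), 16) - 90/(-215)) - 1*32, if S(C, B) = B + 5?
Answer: -22627/903 ≈ -25.058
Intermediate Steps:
l(n, X) = -6*X
S(C, B) = 5 + B
(137/S(l(-5, 0), 16) - 90/(-215)) - 1*32 = (137/(5 + 16) - 90/(-215)) - 1*32 = (137/21 - 90*(-1/215)) - 32 = (137*(1/21) + 18/43) - 32 = (137/21 + 18/43) - 32 = 6269/903 - 32 = -22627/903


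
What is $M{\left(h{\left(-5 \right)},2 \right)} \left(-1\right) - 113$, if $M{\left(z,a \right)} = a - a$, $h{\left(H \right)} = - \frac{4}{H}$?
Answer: $-113$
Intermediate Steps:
$M{\left(z,a \right)} = 0$
$M{\left(h{\left(-5 \right)},2 \right)} \left(-1\right) - 113 = 0 \left(-1\right) - 113 = 0 - 113 = -113$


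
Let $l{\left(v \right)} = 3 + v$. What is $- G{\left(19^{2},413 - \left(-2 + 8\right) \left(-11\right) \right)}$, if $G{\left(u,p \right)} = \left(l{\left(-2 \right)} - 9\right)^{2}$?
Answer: $-64$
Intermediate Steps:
$G{\left(u,p \right)} = 64$ ($G{\left(u,p \right)} = \left(\left(3 - 2\right) - 9\right)^{2} = \left(1 - 9\right)^{2} = \left(-8\right)^{2} = 64$)
$- G{\left(19^{2},413 - \left(-2 + 8\right) \left(-11\right) \right)} = \left(-1\right) 64 = -64$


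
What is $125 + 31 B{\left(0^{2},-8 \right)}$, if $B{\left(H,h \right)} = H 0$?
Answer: $125$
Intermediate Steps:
$B{\left(H,h \right)} = 0$
$125 + 31 B{\left(0^{2},-8 \right)} = 125 + 31 \cdot 0 = 125 + 0 = 125$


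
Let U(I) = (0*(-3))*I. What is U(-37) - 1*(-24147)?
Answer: 24147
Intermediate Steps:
U(I) = 0 (U(I) = 0*I = 0)
U(-37) - 1*(-24147) = 0 - 1*(-24147) = 0 + 24147 = 24147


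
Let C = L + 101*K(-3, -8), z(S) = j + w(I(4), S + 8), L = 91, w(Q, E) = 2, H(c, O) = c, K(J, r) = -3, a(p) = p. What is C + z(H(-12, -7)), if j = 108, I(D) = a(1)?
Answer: -102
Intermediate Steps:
I(D) = 1
z(S) = 110 (z(S) = 108 + 2 = 110)
C = -212 (C = 91 + 101*(-3) = 91 - 303 = -212)
C + z(H(-12, -7)) = -212 + 110 = -102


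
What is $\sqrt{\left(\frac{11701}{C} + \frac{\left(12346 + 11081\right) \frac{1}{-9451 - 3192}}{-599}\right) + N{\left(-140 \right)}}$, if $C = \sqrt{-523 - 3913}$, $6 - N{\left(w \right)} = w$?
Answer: $\frac{\sqrt{41194483474182035098532 - 1488464365193717206882 i \sqrt{1109}}}{16797262226} \approx 13.683 - 6.4198 i$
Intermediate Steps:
$N{\left(w \right)} = 6 - w$
$C = 2 i \sqrt{1109}$ ($C = \sqrt{-4436} = 2 i \sqrt{1109} \approx 66.603 i$)
$\sqrt{\left(\frac{11701}{C} + \frac{\left(12346 + 11081\right) \frac{1}{-9451 - 3192}}{-599}\right) + N{\left(-140 \right)}} = \sqrt{\left(\frac{11701}{2 i \sqrt{1109}} + \frac{\left(12346 + 11081\right) \frac{1}{-9451 - 3192}}{-599}\right) + \left(6 - -140\right)} = \sqrt{\left(11701 \left(- \frac{i \sqrt{1109}}{2218}\right) + \frac{23427}{-12643} \left(- \frac{1}{599}\right)\right) + \left(6 + 140\right)} = \sqrt{\left(- \frac{11701 i \sqrt{1109}}{2218} + 23427 \left(- \frac{1}{12643}\right) \left(- \frac{1}{599}\right)\right) + 146} = \sqrt{\left(- \frac{11701 i \sqrt{1109}}{2218} - - \frac{23427}{7573157}\right) + 146} = \sqrt{\left(- \frac{11701 i \sqrt{1109}}{2218} + \frac{23427}{7573157}\right) + 146} = \sqrt{\left(\frac{23427}{7573157} - \frac{11701 i \sqrt{1109}}{2218}\right) + 146} = \sqrt{\frac{1105704349}{7573157} - \frac{11701 i \sqrt{1109}}{2218}}$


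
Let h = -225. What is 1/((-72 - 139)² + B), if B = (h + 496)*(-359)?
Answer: -1/52768 ≈ -1.8951e-5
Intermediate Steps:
B = -97289 (B = (-225 + 496)*(-359) = 271*(-359) = -97289)
1/((-72 - 139)² + B) = 1/((-72 - 139)² - 97289) = 1/((-211)² - 97289) = 1/(44521 - 97289) = 1/(-52768) = -1/52768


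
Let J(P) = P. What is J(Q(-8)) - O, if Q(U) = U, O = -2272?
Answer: 2264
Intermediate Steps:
J(Q(-8)) - O = -8 - 1*(-2272) = -8 + 2272 = 2264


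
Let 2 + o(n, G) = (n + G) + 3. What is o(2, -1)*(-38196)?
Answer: -76392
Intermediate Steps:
o(n, G) = 1 + G + n (o(n, G) = -2 + ((n + G) + 3) = -2 + ((G + n) + 3) = -2 + (3 + G + n) = 1 + G + n)
o(2, -1)*(-38196) = (1 - 1 + 2)*(-38196) = 2*(-38196) = -76392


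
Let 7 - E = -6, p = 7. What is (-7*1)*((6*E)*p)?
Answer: -3822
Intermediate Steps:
E = 13 (E = 7 - 1*(-6) = 7 + 6 = 13)
(-7*1)*((6*E)*p) = (-7*1)*((6*13)*7) = -546*7 = -7*546 = -3822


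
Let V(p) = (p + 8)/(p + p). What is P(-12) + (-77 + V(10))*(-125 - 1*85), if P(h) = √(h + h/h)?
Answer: 15981 + I*√11 ≈ 15981.0 + 3.3166*I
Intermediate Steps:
V(p) = (8 + p)/(2*p) (V(p) = (8 + p)/((2*p)) = (8 + p)*(1/(2*p)) = (8 + p)/(2*p))
P(h) = √(1 + h) (P(h) = √(h + 1) = √(1 + h))
P(-12) + (-77 + V(10))*(-125 - 1*85) = √(1 - 12) + (-77 + (½)*(8 + 10)/10)*(-125 - 1*85) = √(-11) + (-77 + (½)*(⅒)*18)*(-125 - 85) = I*√11 + (-77 + 9/10)*(-210) = I*√11 - 761/10*(-210) = I*√11 + 15981 = 15981 + I*√11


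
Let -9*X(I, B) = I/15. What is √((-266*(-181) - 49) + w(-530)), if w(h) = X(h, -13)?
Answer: 5*√155847/9 ≈ 219.32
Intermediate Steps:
X(I, B) = -I/135 (X(I, B) = -I/(9*15) = -I/135)
w(h) = -h/135
√((-266*(-181) - 49) + w(-530)) = √((-266*(-181) - 49) - 1/135*(-530)) = √((48146 - 49) + 106/27) = √(48097 + 106/27) = √(1298725/27) = 5*√155847/9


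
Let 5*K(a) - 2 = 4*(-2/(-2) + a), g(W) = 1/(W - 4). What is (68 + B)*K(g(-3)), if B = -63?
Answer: 38/7 ≈ 5.4286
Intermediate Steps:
g(W) = 1/(-4 + W)
K(a) = 6/5 + 4*a/5 (K(a) = ⅖ + (4*(-2/(-2) + a))/5 = ⅖ + (4*(-2*(-½) + a))/5 = ⅖ + (4*(1 + a))/5 = ⅖ + (4 + 4*a)/5 = ⅖ + (⅘ + 4*a/5) = 6/5 + 4*a/5)
(68 + B)*K(g(-3)) = (68 - 63)*(6/5 + 4/(5*(-4 - 3))) = 5*(6/5 + (⅘)/(-7)) = 5*(6/5 + (⅘)*(-⅐)) = 5*(6/5 - 4/35) = 5*(38/35) = 38/7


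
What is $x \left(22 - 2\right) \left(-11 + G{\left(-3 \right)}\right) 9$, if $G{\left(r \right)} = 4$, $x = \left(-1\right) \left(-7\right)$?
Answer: $-8820$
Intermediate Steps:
$x = 7$
$x \left(22 - 2\right) \left(-11 + G{\left(-3 \right)}\right) 9 = 7 \left(22 - 2\right) \left(-11 + 4\right) 9 = 7 \cdot 20 \left(-7\right) 9 = 7 \left(-140\right) 9 = \left(-980\right) 9 = -8820$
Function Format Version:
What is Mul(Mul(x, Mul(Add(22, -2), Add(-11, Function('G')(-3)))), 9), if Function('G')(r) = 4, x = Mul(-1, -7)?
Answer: -8820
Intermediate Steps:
x = 7
Mul(Mul(x, Mul(Add(22, -2), Add(-11, Function('G')(-3)))), 9) = Mul(Mul(7, Mul(Add(22, -2), Add(-11, 4))), 9) = Mul(Mul(7, Mul(20, -7)), 9) = Mul(Mul(7, -140), 9) = Mul(-980, 9) = -8820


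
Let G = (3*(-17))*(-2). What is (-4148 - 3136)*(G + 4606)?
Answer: -34293072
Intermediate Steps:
G = 102 (G = -51*(-2) = 102)
(-4148 - 3136)*(G + 4606) = (-4148 - 3136)*(102 + 4606) = -7284*4708 = -34293072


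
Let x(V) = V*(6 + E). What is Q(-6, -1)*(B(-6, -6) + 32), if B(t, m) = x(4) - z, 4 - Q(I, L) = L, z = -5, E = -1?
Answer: 285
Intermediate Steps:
x(V) = 5*V (x(V) = V*(6 - 1) = V*5 = 5*V)
Q(I, L) = 4 - L
B(t, m) = 25 (B(t, m) = 5*4 - 1*(-5) = 20 + 5 = 25)
Q(-6, -1)*(B(-6, -6) + 32) = (4 - 1*(-1))*(25 + 32) = (4 + 1)*57 = 5*57 = 285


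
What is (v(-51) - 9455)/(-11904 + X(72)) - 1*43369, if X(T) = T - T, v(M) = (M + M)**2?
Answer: -516265525/11904 ≈ -43369.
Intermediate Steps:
v(M) = 4*M**2 (v(M) = (2*M)**2 = 4*M**2)
X(T) = 0
(v(-51) - 9455)/(-11904 + X(72)) - 1*43369 = (4*(-51)**2 - 9455)/(-11904 + 0) - 1*43369 = (4*2601 - 9455)/(-11904) - 43369 = (10404 - 9455)*(-1/11904) - 43369 = 949*(-1/11904) - 43369 = -949/11904 - 43369 = -516265525/11904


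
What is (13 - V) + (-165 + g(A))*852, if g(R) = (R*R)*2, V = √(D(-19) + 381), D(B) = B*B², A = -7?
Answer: -57071 - I*√6478 ≈ -57071.0 - 80.486*I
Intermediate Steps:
D(B) = B³
V = I*√6478 (V = √((-19)³ + 381) = √(-6859 + 381) = √(-6478) = I*√6478 ≈ 80.486*I)
g(R) = 2*R² (g(R) = R²*2 = 2*R²)
(13 - V) + (-165 + g(A))*852 = (13 - I*√6478) + (-165 + 2*(-7)²)*852 = (13 - I*√6478) + (-165 + 2*49)*852 = (13 - I*√6478) + (-165 + 98)*852 = (13 - I*√6478) - 67*852 = (13 - I*√6478) - 57084 = -57071 - I*√6478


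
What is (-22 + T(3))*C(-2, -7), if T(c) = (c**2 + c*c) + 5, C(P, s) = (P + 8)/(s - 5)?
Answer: -1/2 ≈ -0.50000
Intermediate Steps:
C(P, s) = (8 + P)/(-5 + s)
T(c) = 5 + 2*c**2 (T(c) = (c**2 + c**2) + 5 = 2*c**2 + 5 = 5 + 2*c**2)
(-22 + T(3))*C(-2, -7) = (-22 + (5 + 2*3**2))*((8 - 2)/(-5 - 7)) = (-22 + (5 + 2*9))*(6/(-12)) = (-22 + (5 + 18))*(-1/12*6) = (-22 + 23)*(-1/2) = 1*(-1/2) = -1/2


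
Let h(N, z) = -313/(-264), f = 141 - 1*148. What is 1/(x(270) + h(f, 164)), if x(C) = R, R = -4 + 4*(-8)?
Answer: -264/9191 ≈ -0.028724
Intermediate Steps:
f = -7 (f = 141 - 148 = -7)
h(N, z) = 313/264 (h(N, z) = -313*(-1/264) = 313/264)
R = -36 (R = -4 - 32 = -36)
x(C) = -36
1/(x(270) + h(f, 164)) = 1/(-36 + 313/264) = 1/(-9191/264) = -264/9191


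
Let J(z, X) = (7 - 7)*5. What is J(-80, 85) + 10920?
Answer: 10920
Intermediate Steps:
J(z, X) = 0 (J(z, X) = 0*5 = 0)
J(-80, 85) + 10920 = 0 + 10920 = 10920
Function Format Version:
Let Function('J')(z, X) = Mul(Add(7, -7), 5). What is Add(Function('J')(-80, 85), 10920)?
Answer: 10920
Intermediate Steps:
Function('J')(z, X) = 0 (Function('J')(z, X) = Mul(0, 5) = 0)
Add(Function('J')(-80, 85), 10920) = Add(0, 10920) = 10920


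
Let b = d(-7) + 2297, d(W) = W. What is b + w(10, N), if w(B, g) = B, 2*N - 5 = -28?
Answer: 2300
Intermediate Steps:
N = -23/2 (N = 5/2 + (½)*(-28) = 5/2 - 14 = -23/2 ≈ -11.500)
b = 2290 (b = -7 + 2297 = 2290)
b + w(10, N) = 2290 + 10 = 2300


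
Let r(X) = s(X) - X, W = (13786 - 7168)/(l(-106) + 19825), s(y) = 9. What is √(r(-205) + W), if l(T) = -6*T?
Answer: 2*√22431762598/20461 ≈ 14.640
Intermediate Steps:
W = 6618/20461 (W = (13786 - 7168)/(-6*(-106) + 19825) = 6618/(636 + 19825) = 6618/20461 ≈ 0.32344)
r(X) = 9 - X
√(r(-205) + W) = √((9 - 1*(-205)) + 6618/20461) = √((9 + 205) + 6618/20461) = √(214 + 6618/20461) = √(4385272/20461) = 2*√22431762598/20461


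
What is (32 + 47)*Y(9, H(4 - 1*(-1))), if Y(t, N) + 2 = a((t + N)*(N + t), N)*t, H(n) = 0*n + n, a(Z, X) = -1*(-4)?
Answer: 2686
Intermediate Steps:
a(Z, X) = 4
H(n) = n (H(n) = 0 + n = n)
Y(t, N) = -2 + 4*t
(32 + 47)*Y(9, H(4 - 1*(-1))) = (32 + 47)*(-2 + 4*9) = 79*(-2 + 36) = 79*34 = 2686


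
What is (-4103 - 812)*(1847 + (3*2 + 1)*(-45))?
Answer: -7529780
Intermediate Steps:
(-4103 - 812)*(1847 + (3*2 + 1)*(-45)) = -4915*(1847 + (6 + 1)*(-45)) = -4915*(1847 + 7*(-45)) = -4915*(1847 - 315) = -4915*1532 = -7529780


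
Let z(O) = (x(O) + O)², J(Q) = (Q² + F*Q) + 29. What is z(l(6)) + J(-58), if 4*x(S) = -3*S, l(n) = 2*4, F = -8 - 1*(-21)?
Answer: 2643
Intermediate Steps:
F = 13 (F = -8 + 21 = 13)
J(Q) = 29 + Q² + 13*Q (J(Q) = (Q² + 13*Q) + 29 = 29 + Q² + 13*Q)
l(n) = 8
x(S) = -3*S/4 (x(S) = (-3*S)/4 = -3*S/4)
z(O) = O²/16 (z(O) = (-3*O/4 + O)² = (O/4)² = O²/16)
z(l(6)) + J(-58) = (1/16)*8² + (29 + (-58)² + 13*(-58)) = (1/16)*64 + (29 + 3364 - 754) = 4 + 2639 = 2643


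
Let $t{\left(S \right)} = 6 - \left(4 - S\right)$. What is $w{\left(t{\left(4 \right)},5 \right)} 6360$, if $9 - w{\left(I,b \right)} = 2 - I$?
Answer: $82680$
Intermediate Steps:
$t{\left(S \right)} = 2 + S$ ($t{\left(S \right)} = 6 + \left(-4 + S\right) = 2 + S$)
$w{\left(I,b \right)} = 7 + I$ ($w{\left(I,b \right)} = 9 - \left(2 - I\right) = 9 + \left(-2 + I\right) = 7 + I$)
$w{\left(t{\left(4 \right)},5 \right)} 6360 = \left(7 + \left(2 + 4\right)\right) 6360 = \left(7 + 6\right) 6360 = 13 \cdot 6360 = 82680$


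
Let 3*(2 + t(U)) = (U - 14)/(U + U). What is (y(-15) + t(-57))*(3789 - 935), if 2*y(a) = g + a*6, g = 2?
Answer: -22348247/171 ≈ -1.3069e+5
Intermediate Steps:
t(U) = -2 + (-14 + U)/(6*U) (t(U) = -2 + ((U - 14)/(U + U))/3 = -2 + ((-14 + U)/((2*U)))/3 = -2 + ((-14 + U)*(1/(2*U)))/3 = -2 + ((-14 + U)/(2*U))/3 = -2 + (-14 + U)/(6*U))
y(a) = 1 + 3*a (y(a) = (2 + a*6)/2 = (2 + 6*a)/2 = 1 + 3*a)
(y(-15) + t(-57))*(3789 - 935) = ((1 + 3*(-15)) + (1/6)*(-14 - 11*(-57))/(-57))*(3789 - 935) = ((1 - 45) + (1/6)*(-1/57)*(-14 + 627))*2854 = (-44 + (1/6)*(-1/57)*613)*2854 = (-44 - 613/342)*2854 = -15661/342*2854 = -22348247/171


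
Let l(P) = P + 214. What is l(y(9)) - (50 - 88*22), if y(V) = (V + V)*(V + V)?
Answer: 2424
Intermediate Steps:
y(V) = 4*V² (y(V) = (2*V)*(2*V) = 4*V²)
l(P) = 214 + P
l(y(9)) - (50 - 88*22) = (214 + 4*9²) - (50 - 88*22) = (214 + 4*81) - (50 - 1936) = (214 + 324) - 1*(-1886) = 538 + 1886 = 2424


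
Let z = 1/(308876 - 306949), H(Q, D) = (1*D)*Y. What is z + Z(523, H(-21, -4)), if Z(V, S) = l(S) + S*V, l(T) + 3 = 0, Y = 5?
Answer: -20162200/1927 ≈ -10463.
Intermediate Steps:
l(T) = -3 (l(T) = -3 + 0 = -3)
H(Q, D) = 5*D (H(Q, D) = (1*D)*5 = D*5 = 5*D)
Z(V, S) = -3 + S*V
z = 1/1927 ≈ 0.00051894
z + Z(523, H(-21, -4)) = 1/1927 + (-3 + (5*(-4))*523) = 1/1927 + (-3 - 20*523) = 1/1927 + (-3 - 10460) = 1/1927 - 10463 = -20162200/1927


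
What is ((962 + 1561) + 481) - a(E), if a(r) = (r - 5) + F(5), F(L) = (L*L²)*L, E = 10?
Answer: 2374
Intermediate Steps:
F(L) = L⁴ (F(L) = L³*L = L⁴)
a(r) = 620 + r (a(r) = (r - 5) + 5⁴ = (-5 + r) + 625 = 620 + r)
((962 + 1561) + 481) - a(E) = ((962 + 1561) + 481) - (620 + 10) = (2523 + 481) - 1*630 = 3004 - 630 = 2374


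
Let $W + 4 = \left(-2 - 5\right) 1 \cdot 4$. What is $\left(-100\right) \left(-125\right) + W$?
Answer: $12468$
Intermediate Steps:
$W = -32$ ($W = -4 + \left(-2 - 5\right) 1 \cdot 4 = -4 + \left(-7\right) 1 \cdot 4 = -4 - 28 = -32$)
$\left(-100\right) \left(-125\right) + W = \left(-100\right) \left(-125\right) - 32 = 12500 - 32 = 12468$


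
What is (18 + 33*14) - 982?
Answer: -502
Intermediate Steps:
(18 + 33*14) - 982 = (18 + 462) - 982 = 480 - 982 = -502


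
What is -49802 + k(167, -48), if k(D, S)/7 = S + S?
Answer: -50474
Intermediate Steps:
k(D, S) = 14*S (k(D, S) = 7*(S + S) = 7*(2*S) = 14*S)
-49802 + k(167, -48) = -49802 + 14*(-48) = -49802 - 672 = -50474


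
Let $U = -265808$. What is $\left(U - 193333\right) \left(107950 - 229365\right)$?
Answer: $55746604515$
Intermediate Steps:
$\left(U - 193333\right) \left(107950 - 229365\right) = \left(-265808 - 193333\right) \left(107950 - 229365\right) = \left(-459141\right) \left(-121415\right) = 55746604515$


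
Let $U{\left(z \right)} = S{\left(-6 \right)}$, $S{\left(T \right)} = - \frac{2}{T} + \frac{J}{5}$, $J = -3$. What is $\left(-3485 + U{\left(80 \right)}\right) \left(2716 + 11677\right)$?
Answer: $- \frac{752451647}{15} \approx -5.0163 \cdot 10^{7}$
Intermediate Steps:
$S{\left(T \right)} = - \frac{3}{5} - \frac{2}{T}$ ($S{\left(T \right)} = - \frac{2}{T} - \frac{3}{5} = - \frac{3}{5} - \frac{2}{T}$)
$U{\left(z \right)} = - \frac{4}{15}$ ($U{\left(z \right)} = - \frac{3}{5} - \frac{2}{-6} = - \frac{3}{5} - - \frac{1}{3} = - \frac{3}{5} + \frac{1}{3} = - \frac{4}{15}$)
$\left(-3485 + U{\left(80 \right)}\right) \left(2716 + 11677\right) = \left(-3485 - \frac{4}{15}\right) \left(2716 + 11677\right) = \left(- \frac{52279}{15}\right) 14393 = - \frac{752451647}{15}$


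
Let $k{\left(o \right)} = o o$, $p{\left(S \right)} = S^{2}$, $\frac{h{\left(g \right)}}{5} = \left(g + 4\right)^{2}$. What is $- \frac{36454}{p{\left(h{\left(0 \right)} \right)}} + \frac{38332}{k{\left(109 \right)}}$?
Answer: $- \frac{93892587}{38019200} \approx -2.4696$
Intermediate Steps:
$h{\left(g \right)} = 5 \left(4 + g\right)^{2}$ ($h{\left(g \right)} = 5 \left(g + 4\right)^{2} = 5 \left(4 + g\right)^{2}$)
$k{\left(o \right)} = o^{2}$
$- \frac{36454}{p{\left(h{\left(0 \right)} \right)}} + \frac{38332}{k{\left(109 \right)}} = - \frac{36454}{\left(5 \left(4 + 0\right)^{2}\right)^{2}} + \frac{38332}{109^{2}} = - \frac{36454}{\left(5 \cdot 4^{2}\right)^{2}} + \frac{38332}{11881} = - \frac{36454}{\left(5 \cdot 16\right)^{2}} + 38332 \cdot \frac{1}{11881} = - \frac{36454}{80^{2}} + \frac{38332}{11881} = - \frac{36454}{6400} + \frac{38332}{11881} = \left(-36454\right) \frac{1}{6400} + \frac{38332}{11881} = - \frac{18227}{3200} + \frac{38332}{11881} = - \frac{93892587}{38019200}$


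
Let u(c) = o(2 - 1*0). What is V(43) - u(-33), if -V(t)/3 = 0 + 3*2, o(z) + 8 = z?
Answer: -12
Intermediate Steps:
o(z) = -8 + z
u(c) = -6 (u(c) = -8 + (2 - 1*0) = -8 + (2 + 0) = -8 + 2 = -6)
V(t) = -18 (V(t) = -3*(0 + 3*2) = -3*(0 + 6) = -3*6 = -18)
V(43) - u(-33) = -18 - 1*(-6) = -18 + 6 = -12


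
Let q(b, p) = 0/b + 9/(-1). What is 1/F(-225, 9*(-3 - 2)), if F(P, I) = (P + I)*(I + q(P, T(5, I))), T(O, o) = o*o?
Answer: 1/14580 ≈ 6.8587e-5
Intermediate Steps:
T(O, o) = o²
q(b, p) = -9 (q(b, p) = 0 + 9*(-1) = 0 - 9 = -9)
F(P, I) = (-9 + I)*(I + P) (F(P, I) = (P + I)*(I - 9) = (I + P)*(-9 + I) = (-9 + I)*(I + P))
1/F(-225, 9*(-3 - 2)) = 1/((9*(-3 - 2))² - 81*(-3 - 2) - 9*(-225) + (9*(-3 - 2))*(-225)) = 1/((9*(-5))² - 81*(-5) + 2025 + (9*(-5))*(-225)) = 1/((-45)² - 9*(-45) + 2025 - 45*(-225)) = 1/(2025 + 405 + 2025 + 10125) = 1/14580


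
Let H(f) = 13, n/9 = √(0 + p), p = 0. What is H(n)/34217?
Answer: 13/34217 ≈ 0.00037993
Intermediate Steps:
n = 0 (n = 9*√(0 + 0) = 9*√0 = 9*0 = 0)
H(n)/34217 = 13/34217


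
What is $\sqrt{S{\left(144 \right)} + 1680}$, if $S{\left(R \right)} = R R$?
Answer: $4 \sqrt{1401} \approx 149.72$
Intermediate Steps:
$S{\left(R \right)} = R^{2}$
$\sqrt{S{\left(144 \right)} + 1680} = \sqrt{144^{2} + 1680} = \sqrt{20736 + 1680} = \sqrt{22416} = 4 \sqrt{1401}$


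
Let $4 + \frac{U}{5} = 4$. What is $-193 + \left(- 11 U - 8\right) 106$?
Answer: $-1041$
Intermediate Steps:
$U = 0$ ($U = -20 + 5 \cdot 4 = -20 + 20 = 0$)
$-193 + \left(- 11 U - 8\right) 106 = -193 + \left(\left(-11\right) 0 - 8\right) 106 = -193 + \left(0 - 8\right) 106 = -193 - 848 = -1041$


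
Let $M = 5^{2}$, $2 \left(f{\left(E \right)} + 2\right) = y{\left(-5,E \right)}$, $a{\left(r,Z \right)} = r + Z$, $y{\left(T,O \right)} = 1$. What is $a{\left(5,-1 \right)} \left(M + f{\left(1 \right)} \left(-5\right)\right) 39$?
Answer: $5070$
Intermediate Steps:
$a{\left(r,Z \right)} = Z + r$
$f{\left(E \right)} = - \frac{3}{2}$ ($f{\left(E \right)} = -2 + \frac{1}{2} \cdot 1 = -2 + \frac{1}{2} = - \frac{3}{2}$)
$M = 25$
$a{\left(5,-1 \right)} \left(M + f{\left(1 \right)} \left(-5\right)\right) 39 = \left(-1 + 5\right) \left(25 - - \frac{15}{2}\right) 39 = 4 \left(25 + \frac{15}{2}\right) 39 = 4 \cdot \frac{65}{2} \cdot 39 = 130 \cdot 39 = 5070$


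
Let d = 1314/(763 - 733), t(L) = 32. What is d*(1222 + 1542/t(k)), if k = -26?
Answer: 4450737/80 ≈ 55634.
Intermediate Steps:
d = 219/5 (d = 1314/30 = 1314*(1/30) = 219/5 ≈ 43.800)
d*(1222 + 1542/t(k)) = 219*(1222 + 1542/32)/5 = 219*(1222 + 1542*(1/32))/5 = 219*(1222 + 771/16)/5 = (219/5)*(20323/16) = 4450737/80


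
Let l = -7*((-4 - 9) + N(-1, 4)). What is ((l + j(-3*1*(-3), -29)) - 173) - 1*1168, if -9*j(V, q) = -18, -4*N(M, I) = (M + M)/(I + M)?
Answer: -7495/6 ≈ -1249.2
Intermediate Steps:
N(M, I) = -M/(2*(I + M)) (N(M, I) = -(M + M)/(4*(I + M)) = -2*M/(4*(I + M)) = -M/(2*(I + M)))
j(V, q) = 2 (j(V, q) = -⅑*(-18) = 2)
l = 539/6 (l = -7*((-4 - 9) - 1*(-1)/(2*4 + 2*(-1))) = -7*(-13 - 1*(-1)/(8 - 2)) = -7*(-13 - 1*(-1)/6) = -7*(-13 - 1*(-1)*⅙) = -7*(-13 + ⅙) = -7*(-77/6) = 539/6 ≈ 89.833)
((l + j(-3*1*(-3), -29)) - 173) - 1*1168 = ((539/6 + 2) - 173) - 1*1168 = (551/6 - 173) - 1168 = -487/6 - 1168 = -7495/6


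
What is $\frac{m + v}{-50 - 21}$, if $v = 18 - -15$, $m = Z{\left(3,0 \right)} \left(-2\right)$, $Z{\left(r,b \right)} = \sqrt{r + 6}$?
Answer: $- \frac{27}{71} \approx -0.38028$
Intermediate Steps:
$Z{\left(r,b \right)} = \sqrt{6 + r}$
$m = -6$ ($m = \sqrt{6 + 3} \left(-2\right) = \sqrt{9} \left(-2\right) = 3 \left(-2\right) = -6$)
$v = 33$ ($v = 18 + 15 = 33$)
$\frac{m + v}{-50 - 21} = \frac{-6 + 33}{-50 - 21} = \frac{1}{-71} \cdot 27 = \left(- \frac{1}{71}\right) 27 = - \frac{27}{71}$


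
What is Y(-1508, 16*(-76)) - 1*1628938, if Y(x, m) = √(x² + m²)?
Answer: -1628938 + 4*√234545 ≈ -1.6270e+6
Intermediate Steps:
Y(x, m) = √(m² + x²)
Y(-1508, 16*(-76)) - 1*1628938 = √((16*(-76))² + (-1508)²) - 1*1628938 = √((-1216)² + 2274064) - 1628938 = √(1478656 + 2274064) - 1628938 = √3752720 - 1628938 = 4*√234545 - 1628938 = -1628938 + 4*√234545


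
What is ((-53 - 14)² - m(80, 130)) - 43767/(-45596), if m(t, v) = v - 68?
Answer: 201897259/45596 ≈ 4428.0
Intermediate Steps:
m(t, v) = -68 + v
((-53 - 14)² - m(80, 130)) - 43767/(-45596) = ((-53 - 14)² - (-68 + 130)) - 43767/(-45596) = ((-67)² - 1*62) - 43767*(-1)/45596 = (4489 - 62) - 1*(-43767/45596) = 4427 + 43767/45596 = 201897259/45596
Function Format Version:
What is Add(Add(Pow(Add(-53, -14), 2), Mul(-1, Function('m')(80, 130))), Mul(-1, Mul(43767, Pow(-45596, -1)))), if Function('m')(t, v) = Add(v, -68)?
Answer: Rational(201897259, 45596) ≈ 4428.0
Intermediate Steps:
Function('m')(t, v) = Add(-68, v)
Add(Add(Pow(Add(-53, -14), 2), Mul(-1, Function('m')(80, 130))), Mul(-1, Mul(43767, Pow(-45596, -1)))) = Add(Add(Pow(Add(-53, -14), 2), Mul(-1, Add(-68, 130))), Mul(-1, Mul(43767, Pow(-45596, -1)))) = Add(Add(Pow(-67, 2), Mul(-1, 62)), Mul(-1, Mul(43767, Rational(-1, 45596)))) = Add(Add(4489, -62), Mul(-1, Rational(-43767, 45596))) = Add(4427, Rational(43767, 45596)) = Rational(201897259, 45596)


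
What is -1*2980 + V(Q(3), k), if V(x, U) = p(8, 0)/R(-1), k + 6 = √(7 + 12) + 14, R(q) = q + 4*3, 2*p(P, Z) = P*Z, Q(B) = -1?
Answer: -2980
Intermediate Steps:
p(P, Z) = P*Z/2 (p(P, Z) = (P*Z)/2 = P*Z/2)
R(q) = 12 + q (R(q) = q + 12 = 12 + q)
k = 8 + √19 (k = -6 + (√(7 + 12) + 14) = -6 + (√19 + 14) = -6 + (14 + √19) = 8 + √19 ≈ 12.359)
V(x, U) = 0 (V(x, U) = ((½)*8*0)/(12 - 1) = 0/11 = 0*(1/11) = 0)
-1*2980 + V(Q(3), k) = -1*2980 + 0 = -2980 + 0 = -2980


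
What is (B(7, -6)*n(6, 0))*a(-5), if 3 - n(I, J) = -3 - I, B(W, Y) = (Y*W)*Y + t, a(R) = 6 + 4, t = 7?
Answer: 31080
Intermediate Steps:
a(R) = 10
B(W, Y) = 7 + W*Y**2 (B(W, Y) = (Y*W)*Y + 7 = (W*Y)*Y + 7 = W*Y**2 + 7 = 7 + W*Y**2)
n(I, J) = 6 + I (n(I, J) = 3 - (-3 - I) = 3 + (3 + I) = 6 + I)
(B(7, -6)*n(6, 0))*a(-5) = ((7 + 7*(-6)**2)*(6 + 6))*10 = ((7 + 7*36)*12)*10 = ((7 + 252)*12)*10 = (259*12)*10 = 3108*10 = 31080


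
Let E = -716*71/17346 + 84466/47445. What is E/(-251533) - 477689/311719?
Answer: -16480768451636989699/10754662539150538365 ≈ -1.5324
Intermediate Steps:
E = -157794464/137163495 (E = -50836*1/17346 + 84466*(1/47445) = -25418/8673 + 84466/47445 = -157794464/137163495 ≈ -1.1504)
E/(-251533) - 477689/311719 = -157794464/137163495/(-251533) - 477689/311719 = -157794464/137163495*(-1/251533) - 477689*1/311719 = 157794464/34501145387835 - 477689/311719 = -16480768451636989699/10754662539150538365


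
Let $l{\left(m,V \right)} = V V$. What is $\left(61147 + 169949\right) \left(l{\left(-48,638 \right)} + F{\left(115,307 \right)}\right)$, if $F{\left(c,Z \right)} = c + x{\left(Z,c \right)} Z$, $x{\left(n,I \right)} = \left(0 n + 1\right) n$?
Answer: $115873383168$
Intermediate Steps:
$l{\left(m,V \right)} = V^{2}$
$x{\left(n,I \right)} = n$ ($x{\left(n,I \right)} = \left(0 + 1\right) n = 1 n = n$)
$F{\left(c,Z \right)} = c + Z^{2}$ ($F{\left(c,Z \right)} = c + Z Z = c + Z^{2}$)
$\left(61147 + 169949\right) \left(l{\left(-48,638 \right)} + F{\left(115,307 \right)}\right) = \left(61147 + 169949\right) \left(638^{2} + \left(115 + 307^{2}\right)\right) = 231096 \left(407044 + \left(115 + 94249\right)\right) = 231096 \left(407044 + 94364\right) = 231096 \cdot 501408 = 115873383168$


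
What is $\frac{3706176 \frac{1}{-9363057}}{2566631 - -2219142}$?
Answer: $- \frac{1235392}{14936488462687} \approx -8.271 \cdot 10^{-8}$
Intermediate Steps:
$\frac{3706176 \frac{1}{-9363057}}{2566631 - -2219142} = \frac{3706176 \left(- \frac{1}{9363057}\right)}{2566631 + 2219142} = - \frac{1235392}{3121019 \cdot 4785773} = \left(- \frac{1235392}{3121019}\right) \frac{1}{4785773} = - \frac{1235392}{14936488462687}$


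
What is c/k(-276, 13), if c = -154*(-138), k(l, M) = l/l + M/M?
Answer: 10626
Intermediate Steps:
k(l, M) = 2 (k(l, M) = 1 + 1 = 2)
c = 21252
c/k(-276, 13) = 21252/2 = 21252*(½) = 10626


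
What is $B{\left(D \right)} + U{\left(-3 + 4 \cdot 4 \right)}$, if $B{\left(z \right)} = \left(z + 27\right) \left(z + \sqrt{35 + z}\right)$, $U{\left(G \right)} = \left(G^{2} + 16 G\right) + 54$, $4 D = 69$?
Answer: $\frac{19109}{16} + \frac{177 \sqrt{209}}{8} \approx 1514.2$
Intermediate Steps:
$D = \frac{69}{4}$ ($D = \frac{1}{4} \cdot 69 = \frac{69}{4} \approx 17.25$)
$U{\left(G \right)} = 54 + G^{2} + 16 G$
$B{\left(z \right)} = \left(27 + z\right) \left(z + \sqrt{35 + z}\right)$
$B{\left(D \right)} + U{\left(-3 + 4 \cdot 4 \right)} = \left(\left(\frac{69}{4}\right)^{2} + 27 \cdot \frac{69}{4} + 27 \sqrt{35 + \frac{69}{4}} + \frac{69 \sqrt{35 + \frac{69}{4}}}{4}\right) + \left(54 + \left(-3 + 4 \cdot 4\right)^{2} + 16 \left(-3 + 4 \cdot 4\right)\right) = \left(\frac{4761}{16} + \frac{1863}{4} + 27 \sqrt{\frac{209}{4}} + \frac{69 \sqrt{\frac{209}{4}}}{4}\right) + \left(54 + \left(-3 + 16\right)^{2} + 16 \left(-3 + 16\right)\right) = \left(\frac{4761}{16} + \frac{1863}{4} + 27 \frac{\sqrt{209}}{2} + \frac{69 \frac{\sqrt{209}}{2}}{4}\right) + \left(54 + 13^{2} + 16 \cdot 13\right) = \left(\frac{4761}{16} + \frac{1863}{4} + \frac{27 \sqrt{209}}{2} + \frac{69 \sqrt{209}}{8}\right) + \left(54 + 169 + 208\right) = \left(\frac{12213}{16} + \frac{177 \sqrt{209}}{8}\right) + 431 = \frac{19109}{16} + \frac{177 \sqrt{209}}{8}$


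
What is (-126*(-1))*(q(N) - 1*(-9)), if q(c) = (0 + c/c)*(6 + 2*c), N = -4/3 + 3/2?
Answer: 1932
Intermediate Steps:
N = ⅙ (N = -4*⅓ + 3*(½) = -4/3 + 3/2 = ⅙ ≈ 0.16667)
q(c) = 6 + 2*c (q(c) = (0 + 1)*(6 + 2*c) = 1*(6 + 2*c) = 6 + 2*c)
(-126*(-1))*(q(N) - 1*(-9)) = (-126*(-1))*((6 + 2*(⅙)) - 1*(-9)) = (-18*(-7))*((6 + ⅓) + 9) = 126*(19/3 + 9) = 126*(46/3) = 1932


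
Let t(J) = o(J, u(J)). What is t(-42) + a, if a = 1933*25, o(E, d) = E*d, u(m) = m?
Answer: 50089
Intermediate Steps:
t(J) = J² (t(J) = J*J = J²)
a = 48325
t(-42) + a = (-42)² + 48325 = 1764 + 48325 = 50089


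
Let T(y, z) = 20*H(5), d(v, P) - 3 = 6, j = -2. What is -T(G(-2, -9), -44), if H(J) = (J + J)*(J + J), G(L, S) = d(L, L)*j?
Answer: -2000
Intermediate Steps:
d(v, P) = 9 (d(v, P) = 3 + 6 = 9)
G(L, S) = -18 (G(L, S) = 9*(-2) = -18)
H(J) = 4*J**2 (H(J) = (2*J)*(2*J) = 4*J**2)
T(y, z) = 2000 (T(y, z) = 20*(4*5**2) = 20*(4*25) = 20*100 = 2000)
-T(G(-2, -9), -44) = -1*2000 = -2000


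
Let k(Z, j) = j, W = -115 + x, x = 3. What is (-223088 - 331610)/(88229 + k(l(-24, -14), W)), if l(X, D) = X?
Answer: -554698/88117 ≈ -6.2950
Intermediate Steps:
W = -112 (W = -115 + 3 = -112)
(-223088 - 331610)/(88229 + k(l(-24, -14), W)) = (-223088 - 331610)/(88229 - 112) = -554698/88117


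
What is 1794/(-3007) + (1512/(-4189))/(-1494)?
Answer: -623497890/1045494809 ≈ -0.59637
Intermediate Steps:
1794/(-3007) + (1512/(-4189))/(-1494) = 1794*(-1/3007) + (1512*(-1/4189))*(-1/1494) = -1794/3007 - 1512/4189*(-1/1494) = -1794/3007 + 84/347687 = -623497890/1045494809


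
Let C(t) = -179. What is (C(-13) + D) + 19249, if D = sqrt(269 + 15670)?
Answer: 19070 + 3*sqrt(1771) ≈ 19196.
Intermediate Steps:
D = 3*sqrt(1771) (D = sqrt(15939) = 3*sqrt(1771) ≈ 126.25)
(C(-13) + D) + 19249 = (-179 + 3*sqrt(1771)) + 19249 = 19070 + 3*sqrt(1771)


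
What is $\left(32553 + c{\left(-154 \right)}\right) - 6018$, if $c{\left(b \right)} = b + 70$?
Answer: $26451$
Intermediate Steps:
$c{\left(b \right)} = 70 + b$
$\left(32553 + c{\left(-154 \right)}\right) - 6018 = \left(32553 + \left(70 - 154\right)\right) - 6018 = \left(32553 - 84\right) - 6018 = 32469 - 6018 = 26451$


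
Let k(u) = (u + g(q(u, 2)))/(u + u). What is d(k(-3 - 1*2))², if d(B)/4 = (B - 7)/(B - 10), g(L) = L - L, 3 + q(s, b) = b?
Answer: 2704/361 ≈ 7.4903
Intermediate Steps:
q(s, b) = -3 + b
g(L) = 0
k(u) = ½ (k(u) = (u + 0)/(u + u) = u/((2*u)) = u*(1/(2*u)) = ½)
d(B) = 4*(-7 + B)/(-10 + B) (d(B) = 4*((B - 7)/(B - 10)) = 4*((-7 + B)/(-10 + B)) = 4*(-7 + B)/(-10 + B))
d(k(-3 - 1*2))² = (4*(-7 + ½)/(-10 + ½))² = (4*(-13/2)/(-19/2))² = (4*(-2/19)*(-13/2))² = (52/19)² = 2704/361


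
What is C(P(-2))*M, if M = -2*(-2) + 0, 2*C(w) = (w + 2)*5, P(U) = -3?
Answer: -10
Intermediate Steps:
C(w) = 5 + 5*w/2 (C(w) = ((w + 2)*5)/2 = ((2 + w)*5)/2 = (10 + 5*w)/2 = 5 + 5*w/2)
M = 4 (M = 4 + 0 = 4)
C(P(-2))*M = (5 + (5/2)*(-3))*4 = (5 - 15/2)*4 = -5/2*4 = -10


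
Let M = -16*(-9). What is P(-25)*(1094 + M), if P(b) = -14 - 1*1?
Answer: -18570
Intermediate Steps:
M = 144
P(b) = -15 (P(b) = -14 - 1 = -15)
P(-25)*(1094 + M) = -15*(1094 + 144) = -15*1238 = -18570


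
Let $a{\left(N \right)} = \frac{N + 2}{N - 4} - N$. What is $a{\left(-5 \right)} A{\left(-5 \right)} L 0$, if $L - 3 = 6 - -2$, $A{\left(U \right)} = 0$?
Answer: $0$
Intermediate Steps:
$L = 11$ ($L = 3 + \left(6 - -2\right) = 3 + \left(6 + 2\right) = 3 + 8 = 11$)
$a{\left(N \right)} = - N + \frac{2 + N}{-4 + N}$ ($a{\left(N \right)} = \frac{2 + N}{-4 + N} - N = - N + \frac{2 + N}{-4 + N}$)
$a{\left(-5 \right)} A{\left(-5 \right)} L 0 = \frac{2 - \left(-5\right)^{2} + 5 \left(-5\right)}{-4 - 5} \cdot 0 \cdot 11 \cdot 0 = \frac{2 - 25 - 25}{-9} \cdot 0 \cdot 0 = - \frac{2 - 25 - 25}{9} \cdot 0 \cdot 0 = \left(- \frac{1}{9}\right) \left(-48\right) 0 \cdot 0 = \frac{16}{3} \cdot 0 \cdot 0 = 0 \cdot 0 = 0$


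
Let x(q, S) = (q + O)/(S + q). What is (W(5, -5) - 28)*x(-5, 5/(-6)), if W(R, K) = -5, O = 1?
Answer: -792/35 ≈ -22.629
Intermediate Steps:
x(q, S) = (1 + q)/(S + q) (x(q, S) = (q + 1)/(S + q) = (1 + q)/(S + q))
(W(5, -5) - 28)*x(-5, 5/(-6)) = (-5 - 28)*((1 - 5)/(5/(-6) - 5)) = -33*(-4)/(5*(-1/6) - 5) = -33*(-4)/(-5/6 - 5) = -33*(-4)/(-35/6) = -(-198)*(-4)/35 = -33*24/35 = -792/35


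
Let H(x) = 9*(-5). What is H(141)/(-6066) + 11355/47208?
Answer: 1314885/5303032 ≈ 0.24795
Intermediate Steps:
H(x) = -45
H(141)/(-6066) + 11355/47208 = -45/(-6066) + 11355/47208 = -45*(-1/6066) + 11355*(1/47208) = 5/674 + 3785/15736 = 1314885/5303032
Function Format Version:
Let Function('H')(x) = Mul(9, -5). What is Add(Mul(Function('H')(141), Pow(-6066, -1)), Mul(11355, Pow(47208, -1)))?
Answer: Rational(1314885, 5303032) ≈ 0.24795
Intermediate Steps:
Function('H')(x) = -45
Add(Mul(Function('H')(141), Pow(-6066, -1)), Mul(11355, Pow(47208, -1))) = Add(Mul(-45, Pow(-6066, -1)), Mul(11355, Pow(47208, -1))) = Add(Mul(-45, Rational(-1, 6066)), Mul(11355, Rational(1, 47208))) = Add(Rational(5, 674), Rational(3785, 15736)) = Rational(1314885, 5303032)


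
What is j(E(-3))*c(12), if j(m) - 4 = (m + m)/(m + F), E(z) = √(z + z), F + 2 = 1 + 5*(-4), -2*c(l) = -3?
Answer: 900/149 - 21*I*√6/149 ≈ 6.0403 - 0.34523*I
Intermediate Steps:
c(l) = 3/2 (c(l) = -½*(-3) = 3/2)
F = -21 (F = -2 + (1 + 5*(-4)) = -2 + (1 - 20) = -2 - 19 = -21)
E(z) = √2*√z (E(z) = √(2*z) = √2*√z)
j(m) = 4 + 2*m/(-21 + m) (j(m) = 4 + (m + m)/(m - 21) = 4 + (2*m)/(-21 + m) = 4 + 2*m/(-21 + m))
j(E(-3))*c(12) = (6*(-14 + √2*√(-3))/(-21 + √2*√(-3)))*(3/2) = (6*(-14 + √2*(I*√3))/(-21 + √2*(I*√3)))*(3/2) = (6*(-14 + I*√6)/(-21 + I*√6))*(3/2) = 9*(-14 + I*√6)/(-21 + I*√6)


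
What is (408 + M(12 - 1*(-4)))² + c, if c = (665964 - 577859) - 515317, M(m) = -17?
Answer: -274331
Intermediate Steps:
c = -427212 (c = 88105 - 515317 = -427212)
(408 + M(12 - 1*(-4)))² + c = (408 - 17)² - 427212 = 391² - 427212 = 152881 - 427212 = -274331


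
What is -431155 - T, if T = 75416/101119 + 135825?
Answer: -57332526036/101119 ≈ -5.6698e+5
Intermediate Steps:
T = 13734563591/101119 (T = 75416*(1/101119) + 135825 = 75416/101119 + 135825 = 13734563591/101119 ≈ 1.3583e+5)
-431155 - T = -431155 - 1*13734563591/101119 = -431155 - 13734563591/101119 = -57332526036/101119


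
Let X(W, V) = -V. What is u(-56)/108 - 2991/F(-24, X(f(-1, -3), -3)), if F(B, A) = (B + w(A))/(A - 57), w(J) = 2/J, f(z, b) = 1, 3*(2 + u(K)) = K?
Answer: -39248987/5670 ≈ -6922.2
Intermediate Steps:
u(K) = -2 + K/3
F(B, A) = (B + 2/A)/(-57 + A) (F(B, A) = (B + 2/A)/(A - 57) = (B + 2/A)/(-57 + A))
u(-56)/108 - 2991/F(-24, X(f(-1, -3), -3)) = (-2 + (⅓)*(-56))/108 - 2991*3*(-57 - 1*(-3))/(2 - 1*(-3)*(-24)) = (-2 - 56/3)*(1/108) - 2991*3*(-57 + 3)/(2 + 3*(-24)) = -62/3*1/108 - 2991*(-162/(2 - 72)) = -31/162 - 2991/((⅓)*(-1/54)*(-70)) = -31/162 - 2991/35/81 = -31/162 - 2991*81/35 = -31/162 - 242271/35 = -39248987/5670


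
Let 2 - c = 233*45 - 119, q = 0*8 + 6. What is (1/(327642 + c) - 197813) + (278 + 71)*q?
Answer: -62097332881/317278 ≈ -1.9572e+5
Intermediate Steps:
q = 6 (q = 0 + 6 = 6)
c = -10364 (c = 2 - (233*45 - 119) = 2 - (10485 - 119) = 2 - 1*10366 = 2 - 10366 = -10364)
(1/(327642 + c) - 197813) + (278 + 71)*q = (1/(327642 - 10364) - 197813) + (278 + 71)*6 = (1/317278 - 197813) + 349*6 = (1/317278 - 197813) + 2094 = -62761713013/317278 + 2094 = -62097332881/317278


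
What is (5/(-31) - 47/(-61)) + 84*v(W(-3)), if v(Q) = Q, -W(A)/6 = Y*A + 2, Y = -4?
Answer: -13341744/1891 ≈ -7055.4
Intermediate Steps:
W(A) = -12 + 24*A (W(A) = -6*(-4*A + 2) = -6*(2 - 4*A) = -12 + 24*A)
(5/(-31) - 47/(-61)) + 84*v(W(-3)) = (5/(-31) - 47/(-61)) + 84*(-12 + 24*(-3)) = (5*(-1/31) - 47*(-1/61)) + 84*(-12 - 72) = (-5/31 + 47/61) + 84*(-84) = 1152/1891 - 7056 = -13341744/1891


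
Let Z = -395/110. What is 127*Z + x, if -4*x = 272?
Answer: -11529/22 ≈ -524.04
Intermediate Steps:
Z = -79/22 (Z = -395*1/110 = -79/22 ≈ -3.5909)
x = -68 (x = -1/4*272 = -68)
127*Z + x = 127*(-79/22) - 68 = -10033/22 - 68 = -11529/22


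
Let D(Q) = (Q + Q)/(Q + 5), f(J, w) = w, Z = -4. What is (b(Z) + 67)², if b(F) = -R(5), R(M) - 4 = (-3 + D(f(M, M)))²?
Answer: 3481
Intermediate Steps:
D(Q) = 2*Q/(5 + Q) (D(Q) = (2*Q)/(5 + Q) = 2*Q/(5 + Q))
R(M) = 4 + (-3 + 2*M/(5 + M))²
b(F) = -8 (b(F) = -(4 + (-15 - 1*5)²/(5 + 5)²) = -(4 + (-15 - 5)²/10²) = -(4 + (-20)²*(1/100)) = -(4 + 400*(1/100)) = -(4 + 4) = -1*8 = -8)
(b(Z) + 67)² = (-8 + 67)² = 59² = 3481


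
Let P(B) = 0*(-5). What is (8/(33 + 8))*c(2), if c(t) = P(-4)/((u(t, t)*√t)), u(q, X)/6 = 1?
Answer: 0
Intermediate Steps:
u(q, X) = 6 (u(q, X) = 6*1 = 6)
P(B) = 0
c(t) = 0 (c(t) = 0/((6*√t)) = 0*(1/(6*√t)) = 0)
(8/(33 + 8))*c(2) = (8/(33 + 8))*0 = (8/41)*0 = 0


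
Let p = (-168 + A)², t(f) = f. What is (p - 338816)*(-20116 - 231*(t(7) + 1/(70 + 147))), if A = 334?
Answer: 209713292560/31 ≈ 6.7649e+9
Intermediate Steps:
p = 27556 (p = (-168 + 334)² = 166² = 27556)
(p - 338816)*(-20116 - 231*(t(7) + 1/(70 + 147))) = (27556 - 338816)*(-20116 - 231*(7 + 1/(70 + 147))) = -311260*(-20116 - 231*(7 + 1/217)) = -311260*(-20116 - 231*1520/217) = -311260*(-20116 - 50160/31) = -311260*(-673756/31) = 209713292560/31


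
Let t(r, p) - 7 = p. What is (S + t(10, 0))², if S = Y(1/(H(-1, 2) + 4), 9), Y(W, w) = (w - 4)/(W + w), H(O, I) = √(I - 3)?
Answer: (2187 + I)²/84100 ≈ 56.872 + 0.05201*I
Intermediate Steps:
t(r, p) = 7 + p
H(O, I) = √(-3 + I)
Y(W, w) = (-4 + w)/(W + w)
S = 5/(9 + (4 - I)/17) (S = (-4 + 9)/(1/(√(-3 + 2) + 4) + 9) = 5/(1/(√(-1) + 4) + 9) = 5/(1/(I + 4) + 9) = 5/(1/(4 + I) + 9) = 5/((4 - I)/17 + 9) = 5/(9 + (4 - I)/17) ≈ 0.54138 + 0.0034483*I)
(S + t(10, 0))² = ((157/290 + I/290) + (7 + 0))² = ((157/290 + I/290) + 7)² = (2187/290 + I/290)²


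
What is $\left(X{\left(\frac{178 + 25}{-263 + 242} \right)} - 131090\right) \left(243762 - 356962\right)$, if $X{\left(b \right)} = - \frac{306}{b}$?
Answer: $\frac{430238334400}{29} \approx 1.4836 \cdot 10^{10}$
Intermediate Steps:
$\left(X{\left(\frac{178 + 25}{-263 + 242} \right)} - 131090\right) \left(243762 - 356962\right) = \left(- \frac{306}{\left(178 + 25\right) \frac{1}{-263 + 242}} - 131090\right) \left(243762 - 356962\right) = \left(- \frac{306}{203 \frac{1}{-21}} - 131090\right) \left(-113200\right) = \left(- \frac{306}{203 \left(- \frac{1}{21}\right)} - 131090\right) \left(-113200\right) = \left(- \frac{306}{- \frac{29}{3}} - 131090\right) \left(-113200\right) = \left(\left(-306\right) \left(- \frac{3}{29}\right) - 131090\right) \left(-113200\right) = \left(\frac{918}{29} - 131090\right) \left(-113200\right) = \left(- \frac{3800692}{29}\right) \left(-113200\right) = \frac{430238334400}{29}$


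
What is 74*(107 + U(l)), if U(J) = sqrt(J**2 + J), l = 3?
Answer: 7918 + 148*sqrt(3) ≈ 8174.3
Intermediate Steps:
U(J) = sqrt(J + J**2)
74*(107 + U(l)) = 74*(107 + sqrt(3*(1 + 3))) = 74*(107 + sqrt(3*4)) = 74*(107 + sqrt(12)) = 74*(107 + 2*sqrt(3)) = 7918 + 148*sqrt(3)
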